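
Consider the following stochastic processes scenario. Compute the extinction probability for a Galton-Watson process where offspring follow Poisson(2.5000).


Since mu = 2.5000 > 1, extinction prob q < 1.
Solve s = exp(mu*(s-1)) iteratively.
q = 0.1074

0.1074


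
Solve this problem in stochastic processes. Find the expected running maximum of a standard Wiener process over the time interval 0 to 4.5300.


E(max B(s)) = sqrt(2t/pi)
= sqrt(2*4.5300/pi)
= sqrt(2.8839)
= 1.6982

1.6982


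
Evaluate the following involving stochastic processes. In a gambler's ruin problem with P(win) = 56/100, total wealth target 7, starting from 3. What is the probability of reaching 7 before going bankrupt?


Gambler's ruin formula:
r = q/p = 0.4400/0.5600 = 0.7857
P(win) = (1 - r^i)/(1 - r^N)
= (1 - 0.7857^3)/(1 - 0.7857^7)
= 0.6317

0.6317


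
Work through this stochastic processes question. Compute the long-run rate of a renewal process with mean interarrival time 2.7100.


Long-run renewal rate = 1/E(X)
= 1/2.7100
= 0.3690

0.3690


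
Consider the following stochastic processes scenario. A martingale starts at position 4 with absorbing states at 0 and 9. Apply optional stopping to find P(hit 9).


By optional stopping theorem: E(M at tau) = M(0) = 4
P(hit 9)*9 + P(hit 0)*0 = 4
P(hit 9) = (4 - 0)/(9 - 0) = 4/9 = 0.4444

0.4444


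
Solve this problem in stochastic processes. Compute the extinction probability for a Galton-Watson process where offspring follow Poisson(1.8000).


Since mu = 1.8000 > 1, extinction prob q < 1.
Solve s = exp(mu*(s-1)) iteratively.
q = 0.2676

0.2676


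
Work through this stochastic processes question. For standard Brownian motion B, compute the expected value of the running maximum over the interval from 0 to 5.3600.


E(max B(s)) = sqrt(2t/pi)
= sqrt(2*5.3600/pi)
= sqrt(3.4123)
= 1.8472

1.8472


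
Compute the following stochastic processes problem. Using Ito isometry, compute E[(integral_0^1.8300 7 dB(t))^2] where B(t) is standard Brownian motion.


By Ito isometry: E[(int f dB)^2] = int f^2 dt
= 7^2 * 1.8300
= 49 * 1.8300 = 89.6700

89.6700


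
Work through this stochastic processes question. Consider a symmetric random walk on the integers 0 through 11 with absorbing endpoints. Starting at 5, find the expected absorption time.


For symmetric RW on 0,...,N with absorbing barriers, E(i) = i*(N-i)
E(5) = 5 * 6 = 30

30


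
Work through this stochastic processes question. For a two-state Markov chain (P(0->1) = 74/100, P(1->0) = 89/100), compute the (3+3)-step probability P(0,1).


P^6 = P^3 * P^3
Computing via matrix multiplication of the transition matrix.
Entry (0,1) of P^6 = 0.4256

0.4256


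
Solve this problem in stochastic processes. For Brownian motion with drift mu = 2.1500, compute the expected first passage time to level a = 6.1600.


Expected first passage time = a/mu
= 6.1600/2.1500
= 2.8651

2.8651


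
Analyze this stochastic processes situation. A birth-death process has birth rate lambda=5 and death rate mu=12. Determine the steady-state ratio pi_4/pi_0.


For birth-death process, pi_n/pi_0 = (lambda/mu)^n
= (5/12)^4
= 0.0301

0.0301


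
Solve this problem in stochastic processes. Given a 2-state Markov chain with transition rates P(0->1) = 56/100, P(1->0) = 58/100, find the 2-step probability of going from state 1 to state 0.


Computing P^2 by matrix multiplication.
P = [[0.4400, 0.5600], [0.5800, 0.4200]]
After raising P to the power 2:
P^2(1,0) = 0.4988

0.4988


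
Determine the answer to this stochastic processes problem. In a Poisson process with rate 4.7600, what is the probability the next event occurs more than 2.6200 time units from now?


P(X > t) = exp(-lambda * t)
= exp(-4.7600 * 2.6200)
= exp(-12.4712) = 3.8355e-06

3.8355e-06


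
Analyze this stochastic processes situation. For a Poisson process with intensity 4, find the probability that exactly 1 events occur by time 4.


P(N(t)=k) = (lambda*t)^k * exp(-lambda*t) / k!
lambda*t = 16
= 16^1 * exp(-16) / 1!
= 16 * 1.1254e-07 / 1
= 1.8006e-06

1.8006e-06


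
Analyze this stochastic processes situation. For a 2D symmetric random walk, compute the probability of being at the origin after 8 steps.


P = C(8,4)^2 / 4^8
= 70^2 / 65536
= 4900 / 65536
= 0.0748

0.0748


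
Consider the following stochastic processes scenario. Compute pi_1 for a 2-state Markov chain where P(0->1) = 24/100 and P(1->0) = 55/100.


Stationary distribution: pi_0 = p10/(p01+p10), pi_1 = p01/(p01+p10)
p01 = 0.2400, p10 = 0.5500
pi_1 = 0.3038

0.3038


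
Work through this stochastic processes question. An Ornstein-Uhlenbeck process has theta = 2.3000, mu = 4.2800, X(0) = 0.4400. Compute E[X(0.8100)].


E[X(t)] = mu + (X(0) - mu)*exp(-theta*t)
= 4.2800 + (0.4400 - 4.2800)*exp(-2.3000*0.8100)
= 4.2800 + -3.8400 * 0.1552
= 3.6840

3.6840


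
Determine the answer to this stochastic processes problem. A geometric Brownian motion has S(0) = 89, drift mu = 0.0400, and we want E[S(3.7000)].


E[S(t)] = S(0) * exp(mu * t)
= 89 * exp(0.0400 * 3.7000)
= 89 * 1.1595
= 103.1966

103.1966


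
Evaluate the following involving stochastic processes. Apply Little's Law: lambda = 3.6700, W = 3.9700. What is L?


Little's Law: L = lambda * W
= 3.6700 * 3.9700
= 14.5699

14.5699


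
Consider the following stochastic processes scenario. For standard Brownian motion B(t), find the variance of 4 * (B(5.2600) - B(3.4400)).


Var(alpha*(B(t)-B(s))) = alpha^2 * (t-s)
= 4^2 * (5.2600 - 3.4400)
= 16 * 1.8200
= 29.1200

29.1200


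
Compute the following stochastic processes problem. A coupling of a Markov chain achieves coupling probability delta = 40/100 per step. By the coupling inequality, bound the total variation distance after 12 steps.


TV distance bound <= (1-delta)^n
= (1 - 0.4000)^12
= 0.6000^12
= 0.0022

0.0022


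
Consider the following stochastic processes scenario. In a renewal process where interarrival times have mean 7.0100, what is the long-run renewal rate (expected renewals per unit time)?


Long-run renewal rate = 1/E(X)
= 1/7.0100
= 0.1427

0.1427


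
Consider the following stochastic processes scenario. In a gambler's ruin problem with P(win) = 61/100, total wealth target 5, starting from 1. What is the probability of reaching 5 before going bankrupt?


Gambler's ruin formula:
r = q/p = 0.3900/0.6100 = 0.6393
P(win) = (1 - r^i)/(1 - r^N)
= (1 - 0.6393^1)/(1 - 0.6393^5)
= 0.4038

0.4038


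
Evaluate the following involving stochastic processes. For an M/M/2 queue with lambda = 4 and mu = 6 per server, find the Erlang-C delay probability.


a = lambda/mu = 0.6667
rho = a/c = 0.3333
Erlang-C formula applied:
C(c,a) = 0.1667

0.1667


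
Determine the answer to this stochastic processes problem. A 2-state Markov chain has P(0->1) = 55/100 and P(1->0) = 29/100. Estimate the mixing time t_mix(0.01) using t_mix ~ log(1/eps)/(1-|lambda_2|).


lambda_2 = |1 - p01 - p10| = |1 - 0.5500 - 0.2900| = 0.1600
t_mix ~ log(1/eps)/(1 - |lambda_2|)
= log(100)/(1 - 0.1600) = 4.6052/0.8400
= 5.4823

5.4823


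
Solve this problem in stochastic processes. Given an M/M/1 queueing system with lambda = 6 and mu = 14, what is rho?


rho = lambda/mu
= 6/14
= 0.4286

0.4286


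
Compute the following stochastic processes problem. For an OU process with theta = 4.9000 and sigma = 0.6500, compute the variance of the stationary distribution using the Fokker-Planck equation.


Stationary variance = sigma^2 / (2*theta)
= 0.6500^2 / (2*4.9000)
= 0.4225 / 9.8000
= 0.0431

0.0431


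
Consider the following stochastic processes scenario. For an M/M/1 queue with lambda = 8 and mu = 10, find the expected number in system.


rho = 8/10 = 0.8000
L = rho/(1-rho)
= 0.8000/0.2000
= 4.0000

4.0000


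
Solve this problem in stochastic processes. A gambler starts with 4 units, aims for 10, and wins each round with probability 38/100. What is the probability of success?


Gambler's ruin formula:
r = q/p = 0.6200/0.3800 = 1.6316
P(win) = (1 - r^i)/(1 - r^N)
= (1 - 1.6316^4)/(1 - 1.6316^10)
= 0.0459

0.0459


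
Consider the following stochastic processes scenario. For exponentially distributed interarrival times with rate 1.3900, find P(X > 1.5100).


P(X > t) = exp(-lambda * t)
= exp(-1.3900 * 1.5100)
= exp(-2.0989) = 0.1226

0.1226


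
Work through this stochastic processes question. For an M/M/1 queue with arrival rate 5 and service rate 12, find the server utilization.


rho = lambda/mu
= 5/12
= 0.4167

0.4167


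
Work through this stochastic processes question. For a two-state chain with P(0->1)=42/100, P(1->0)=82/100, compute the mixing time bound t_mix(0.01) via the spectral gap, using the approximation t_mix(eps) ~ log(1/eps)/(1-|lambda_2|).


lambda_2 = |1 - p01 - p10| = |1 - 0.4200 - 0.8200| = 0.2400
t_mix ~ log(1/eps)/(1 - |lambda_2|)
= log(100)/(1 - 0.2400) = 4.6052/0.7600
= 6.0594

6.0594


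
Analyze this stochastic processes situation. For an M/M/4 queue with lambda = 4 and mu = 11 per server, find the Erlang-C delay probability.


a = lambda/mu = 0.3636
rho = a/c = 0.0909
Erlang-C formula applied:
C(c,a) = 5.5708e-04

5.5708e-04


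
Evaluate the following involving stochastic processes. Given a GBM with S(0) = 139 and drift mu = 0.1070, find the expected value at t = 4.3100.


E[S(t)] = S(0) * exp(mu * t)
= 139 * exp(0.1070 * 4.3100)
= 139 * 1.5859
= 220.4441

220.4441


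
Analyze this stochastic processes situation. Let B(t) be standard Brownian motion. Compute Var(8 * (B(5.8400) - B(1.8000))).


Var(alpha*(B(t)-B(s))) = alpha^2 * (t-s)
= 8^2 * (5.8400 - 1.8000)
= 64 * 4.0400
= 258.5600

258.5600


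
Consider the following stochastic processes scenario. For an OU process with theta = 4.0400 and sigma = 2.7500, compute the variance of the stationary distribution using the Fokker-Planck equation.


Stationary variance = sigma^2 / (2*theta)
= 2.7500^2 / (2*4.0400)
= 7.5625 / 8.0800
= 0.9360

0.9360


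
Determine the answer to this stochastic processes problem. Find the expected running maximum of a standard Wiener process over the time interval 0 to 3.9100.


E(max B(s)) = sqrt(2t/pi)
= sqrt(2*3.9100/pi)
= sqrt(2.4892)
= 1.5777

1.5777


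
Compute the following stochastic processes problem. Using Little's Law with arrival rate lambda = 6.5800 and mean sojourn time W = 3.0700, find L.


Little's Law: L = lambda * W
= 6.5800 * 3.0700
= 20.2006

20.2006


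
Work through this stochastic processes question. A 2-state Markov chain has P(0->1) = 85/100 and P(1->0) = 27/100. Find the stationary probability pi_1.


Stationary distribution: pi_0 = p10/(p01+p10), pi_1 = p01/(p01+p10)
p01 = 0.8500, p10 = 0.2700
pi_1 = 0.7589

0.7589


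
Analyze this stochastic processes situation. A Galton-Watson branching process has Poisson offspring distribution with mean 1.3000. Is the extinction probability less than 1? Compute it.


Since mu = 1.3000 > 1, extinction prob q < 1.
Solve s = exp(mu*(s-1)) iteratively.
q = 0.5770

0.5770


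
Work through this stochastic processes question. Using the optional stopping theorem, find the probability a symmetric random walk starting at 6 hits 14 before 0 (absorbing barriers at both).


By optional stopping theorem: E(M at tau) = M(0) = 6
P(hit 14)*14 + P(hit 0)*0 = 6
P(hit 14) = (6 - 0)/(14 - 0) = 3/7 = 0.4286

0.4286


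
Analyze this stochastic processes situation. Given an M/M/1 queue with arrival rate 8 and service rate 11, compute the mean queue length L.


rho = 8/11 = 0.7273
L = rho/(1-rho)
= 0.7273/0.2727
= 2.6667

2.6667


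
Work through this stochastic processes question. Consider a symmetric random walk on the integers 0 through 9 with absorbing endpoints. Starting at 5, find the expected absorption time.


For symmetric RW on 0,...,N with absorbing barriers, E(i) = i*(N-i)
E(5) = 5 * 4 = 20

20


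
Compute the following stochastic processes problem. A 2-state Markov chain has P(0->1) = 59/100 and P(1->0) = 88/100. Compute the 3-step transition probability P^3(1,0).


Computing P^3 by matrix multiplication.
P = [[0.4100, 0.5900], [0.8800, 0.1200]]
After raising P to the power 3:
P^3(1,0) = 0.6608

0.6608


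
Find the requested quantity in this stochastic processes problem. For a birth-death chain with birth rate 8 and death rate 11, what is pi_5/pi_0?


For birth-death process, pi_n/pi_0 = (lambda/mu)^n
= (8/11)^5
= 0.2035

0.2035


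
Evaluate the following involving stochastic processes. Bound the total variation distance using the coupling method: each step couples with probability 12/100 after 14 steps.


TV distance bound <= (1-delta)^n
= (1 - 0.1200)^14
= 0.8800^14
= 0.1670

0.1670


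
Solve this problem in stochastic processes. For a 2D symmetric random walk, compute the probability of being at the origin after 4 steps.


P = C(4,2)^2 / 4^4
= 6^2 / 256
= 36 / 256
= 0.1406

0.1406


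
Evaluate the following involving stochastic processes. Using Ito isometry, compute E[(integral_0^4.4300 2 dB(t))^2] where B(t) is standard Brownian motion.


By Ito isometry: E[(int f dB)^2] = int f^2 dt
= 2^2 * 4.4300
= 4 * 4.4300 = 17.7200

17.7200


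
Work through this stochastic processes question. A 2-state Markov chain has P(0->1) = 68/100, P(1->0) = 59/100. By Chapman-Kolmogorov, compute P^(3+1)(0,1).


P^4 = P^3 * P^1
Computing via matrix multiplication of the transition matrix.
Entry (0,1) of P^4 = 0.5326

0.5326


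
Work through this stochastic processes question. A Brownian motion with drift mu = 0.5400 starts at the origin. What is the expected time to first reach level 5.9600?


Expected first passage time = a/mu
= 5.9600/0.5400
= 11.0370

11.0370


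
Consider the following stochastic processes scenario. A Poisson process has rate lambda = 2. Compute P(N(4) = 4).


P(N(t)=k) = (lambda*t)^k * exp(-lambda*t) / k!
lambda*t = 8
= 8^4 * exp(-8) / 4!
= 4096 * 3.3546e-04 / 24
= 0.0573

0.0573


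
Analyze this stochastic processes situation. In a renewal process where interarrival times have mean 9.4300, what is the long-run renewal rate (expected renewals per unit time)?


Long-run renewal rate = 1/E(X)
= 1/9.4300
= 0.1060

0.1060


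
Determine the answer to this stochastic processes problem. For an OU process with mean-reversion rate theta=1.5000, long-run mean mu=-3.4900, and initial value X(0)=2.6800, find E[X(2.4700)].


E[X(t)] = mu + (X(0) - mu)*exp(-theta*t)
= -3.4900 + (2.6800 - -3.4900)*exp(-1.5000*2.4700)
= -3.4900 + 6.1700 * 0.0246
= -3.3382

-3.3382


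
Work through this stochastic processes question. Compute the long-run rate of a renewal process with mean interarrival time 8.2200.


Long-run renewal rate = 1/E(X)
= 1/8.2200
= 0.1217

0.1217


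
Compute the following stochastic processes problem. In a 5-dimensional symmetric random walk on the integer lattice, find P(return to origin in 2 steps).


P(return in 2 steps) = P(reverse first step) = 1/(2d)
= 1/10
= 0.1000

0.1000


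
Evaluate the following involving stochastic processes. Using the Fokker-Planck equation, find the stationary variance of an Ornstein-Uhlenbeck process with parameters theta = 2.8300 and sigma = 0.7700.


Stationary variance = sigma^2 / (2*theta)
= 0.7700^2 / (2*2.8300)
= 0.5929 / 5.6600
= 0.1048

0.1048


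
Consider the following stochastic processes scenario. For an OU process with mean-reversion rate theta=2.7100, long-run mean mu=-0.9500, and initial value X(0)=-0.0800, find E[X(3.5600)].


E[X(t)] = mu + (X(0) - mu)*exp(-theta*t)
= -0.9500 + (-0.0800 - -0.9500)*exp(-2.7100*3.5600)
= -0.9500 + 0.8700 * 6.4580e-05
= -0.9499

-0.9499


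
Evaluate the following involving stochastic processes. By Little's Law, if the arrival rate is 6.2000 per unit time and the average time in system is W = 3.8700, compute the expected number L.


Little's Law: L = lambda * W
= 6.2000 * 3.8700
= 23.9940

23.9940


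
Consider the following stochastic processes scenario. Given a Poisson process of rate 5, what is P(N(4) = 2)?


P(N(t)=k) = (lambda*t)^k * exp(-lambda*t) / k!
lambda*t = 20
= 20^2 * exp(-20) / 2!
= 400 * 2.0612e-09 / 2
= 4.1223e-07

4.1223e-07


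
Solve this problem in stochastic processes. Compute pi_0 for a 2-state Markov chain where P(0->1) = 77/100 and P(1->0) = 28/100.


Stationary distribution: pi_0 = p10/(p01+p10), pi_1 = p01/(p01+p10)
p01 = 0.7700, p10 = 0.2800
pi_0 = 0.2667

0.2667


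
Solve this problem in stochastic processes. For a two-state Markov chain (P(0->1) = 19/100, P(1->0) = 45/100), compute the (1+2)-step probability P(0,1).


P^3 = P^1 * P^2
Computing via matrix multiplication of the transition matrix.
Entry (0,1) of P^3 = 0.2830

0.2830


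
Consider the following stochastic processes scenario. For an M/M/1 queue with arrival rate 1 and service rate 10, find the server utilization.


rho = lambda/mu
= 1/10
= 0.1000

0.1000


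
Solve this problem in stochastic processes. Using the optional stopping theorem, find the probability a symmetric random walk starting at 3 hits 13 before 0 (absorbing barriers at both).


By optional stopping theorem: E(M at tau) = M(0) = 3
P(hit 13)*13 + P(hit 0)*0 = 3
P(hit 13) = (3 - 0)/(13 - 0) = 3/13 = 0.2308

0.2308


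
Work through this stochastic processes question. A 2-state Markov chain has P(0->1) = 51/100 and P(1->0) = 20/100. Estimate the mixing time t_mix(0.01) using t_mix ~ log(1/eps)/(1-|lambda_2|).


lambda_2 = |1 - p01 - p10| = |1 - 0.5100 - 0.2000| = 0.2900
t_mix ~ log(1/eps)/(1 - |lambda_2|)
= log(100)/(1 - 0.2900) = 4.6052/0.7100
= 6.4862

6.4862


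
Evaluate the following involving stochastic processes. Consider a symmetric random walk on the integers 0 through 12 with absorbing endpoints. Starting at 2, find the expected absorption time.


For symmetric RW on 0,...,N with absorbing barriers, E(i) = i*(N-i)
E(2) = 2 * 10 = 20

20


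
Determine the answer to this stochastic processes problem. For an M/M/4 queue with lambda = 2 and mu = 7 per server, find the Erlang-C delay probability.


a = lambda/mu = 0.2857
rho = a/c = 0.0714
Erlang-C formula applied:
C(c,a) = 2.2471e-04

2.2471e-04


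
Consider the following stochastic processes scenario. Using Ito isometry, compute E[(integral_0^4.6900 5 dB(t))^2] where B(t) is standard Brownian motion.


By Ito isometry: E[(int f dB)^2] = int f^2 dt
= 5^2 * 4.6900
= 25 * 4.6900 = 117.2500

117.2500


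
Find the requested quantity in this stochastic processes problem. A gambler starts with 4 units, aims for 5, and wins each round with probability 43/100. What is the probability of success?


Gambler's ruin formula:
r = q/p = 0.5700/0.4300 = 1.3256
P(win) = (1 - r^i)/(1 - r^N)
= (1 - 1.3256^4)/(1 - 1.3256^5)
= 0.6750

0.6750


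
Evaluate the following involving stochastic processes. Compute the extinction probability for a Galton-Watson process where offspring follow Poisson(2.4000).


Since mu = 2.4000 > 1, extinction prob q < 1.
Solve s = exp(mu*(s-1)) iteratively.
q = 0.1214

0.1214


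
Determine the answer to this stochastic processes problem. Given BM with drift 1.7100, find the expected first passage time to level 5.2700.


Expected first passage time = a/mu
= 5.2700/1.7100
= 3.0819

3.0819


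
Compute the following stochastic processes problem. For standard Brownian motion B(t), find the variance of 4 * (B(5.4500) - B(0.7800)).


Var(alpha*(B(t)-B(s))) = alpha^2 * (t-s)
= 4^2 * (5.4500 - 0.7800)
= 16 * 4.6700
= 74.7200

74.7200


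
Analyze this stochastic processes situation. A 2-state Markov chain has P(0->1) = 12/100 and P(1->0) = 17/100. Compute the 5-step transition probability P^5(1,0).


Computing P^5 by matrix multiplication.
P = [[0.8800, 0.1200], [0.1700, 0.8300]]
After raising P to the power 5:
P^5(1,0) = 0.4804

0.4804


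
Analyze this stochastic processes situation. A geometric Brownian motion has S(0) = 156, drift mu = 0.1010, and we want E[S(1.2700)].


E[S(t)] = S(0) * exp(mu * t)
= 156 * exp(0.1010 * 1.2700)
= 156 * 1.1369
= 177.3501

177.3501


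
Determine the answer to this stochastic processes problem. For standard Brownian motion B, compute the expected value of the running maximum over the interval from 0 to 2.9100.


E(max B(s)) = sqrt(2t/pi)
= sqrt(2*2.9100/pi)
= sqrt(1.8526)
= 1.3611

1.3611


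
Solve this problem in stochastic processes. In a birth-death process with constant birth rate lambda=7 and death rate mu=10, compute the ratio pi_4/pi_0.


For birth-death process, pi_n/pi_0 = (lambda/mu)^n
= (7/10)^4
= 0.2401

0.2401


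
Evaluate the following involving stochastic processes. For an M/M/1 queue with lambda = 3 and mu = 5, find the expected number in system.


rho = 3/5 = 0.6000
L = rho/(1-rho)
= 0.6000/0.4000
= 1.5000

1.5000


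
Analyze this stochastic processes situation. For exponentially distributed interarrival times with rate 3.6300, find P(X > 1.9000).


P(X > t) = exp(-lambda * t)
= exp(-3.6300 * 1.9000)
= exp(-6.8970) = 0.0010

0.0010


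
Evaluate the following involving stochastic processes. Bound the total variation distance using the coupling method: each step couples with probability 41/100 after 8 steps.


TV distance bound <= (1-delta)^n
= (1 - 0.4100)^8
= 0.5900^8
= 0.0147

0.0147


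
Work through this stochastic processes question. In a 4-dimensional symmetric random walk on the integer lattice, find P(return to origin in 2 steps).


P(return in 2 steps) = P(reverse first step) = 1/(2d)
= 1/8
= 0.1250

0.1250


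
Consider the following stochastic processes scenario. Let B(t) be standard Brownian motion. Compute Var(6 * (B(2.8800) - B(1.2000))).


Var(alpha*(B(t)-B(s))) = alpha^2 * (t-s)
= 6^2 * (2.8800 - 1.2000)
= 36 * 1.6800
= 60.4800

60.4800


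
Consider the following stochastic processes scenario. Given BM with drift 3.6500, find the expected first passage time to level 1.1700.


Expected first passage time = a/mu
= 1.1700/3.6500
= 0.3205

0.3205


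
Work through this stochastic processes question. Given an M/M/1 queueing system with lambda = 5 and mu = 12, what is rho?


rho = lambda/mu
= 5/12
= 0.4167

0.4167


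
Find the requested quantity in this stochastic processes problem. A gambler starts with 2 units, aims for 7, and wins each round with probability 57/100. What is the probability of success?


Gambler's ruin formula:
r = q/p = 0.4300/0.5700 = 0.7544
P(win) = (1 - r^i)/(1 - r^N)
= (1 - 0.7544^2)/(1 - 0.7544^7)
= 0.5005

0.5005


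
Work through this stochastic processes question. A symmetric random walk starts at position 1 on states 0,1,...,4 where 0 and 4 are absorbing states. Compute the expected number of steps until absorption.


For symmetric RW on 0,...,N with absorbing barriers, E(i) = i*(N-i)
E(1) = 1 * 3 = 3

3


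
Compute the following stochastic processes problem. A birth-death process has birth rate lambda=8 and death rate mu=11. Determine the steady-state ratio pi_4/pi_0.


For birth-death process, pi_n/pi_0 = (lambda/mu)^n
= (8/11)^4
= 0.2798

0.2798


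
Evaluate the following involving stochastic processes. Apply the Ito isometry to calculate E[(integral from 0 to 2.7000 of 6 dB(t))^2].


By Ito isometry: E[(int f dB)^2] = int f^2 dt
= 6^2 * 2.7000
= 36 * 2.7000 = 97.2000

97.2000


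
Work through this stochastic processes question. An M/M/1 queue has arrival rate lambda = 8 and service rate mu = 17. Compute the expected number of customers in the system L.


rho = 8/17 = 0.4706
L = rho/(1-rho)
= 0.4706/0.5294
= 0.8889

0.8889


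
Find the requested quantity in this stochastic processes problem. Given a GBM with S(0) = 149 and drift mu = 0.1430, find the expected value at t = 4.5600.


E[S(t)] = S(0) * exp(mu * t)
= 149 * exp(0.1430 * 4.5600)
= 149 * 1.9195
= 286.0099

286.0099


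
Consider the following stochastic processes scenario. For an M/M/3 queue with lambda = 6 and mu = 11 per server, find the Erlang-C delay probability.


a = lambda/mu = 0.5455
rho = a/c = 0.1818
Erlang-C formula applied:
C(c,a) = 0.0191

0.0191


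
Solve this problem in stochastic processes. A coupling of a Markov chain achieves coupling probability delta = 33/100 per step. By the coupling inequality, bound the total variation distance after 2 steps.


TV distance bound <= (1-delta)^n
= (1 - 0.3300)^2
= 0.6700^2
= 0.4489

0.4489


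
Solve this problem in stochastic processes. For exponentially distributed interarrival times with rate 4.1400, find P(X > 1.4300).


P(X > t) = exp(-lambda * t)
= exp(-4.1400 * 1.4300)
= exp(-5.9202) = 0.0027

0.0027


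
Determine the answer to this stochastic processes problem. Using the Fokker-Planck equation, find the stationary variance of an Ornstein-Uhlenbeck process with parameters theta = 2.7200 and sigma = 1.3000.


Stationary variance = sigma^2 / (2*theta)
= 1.3000^2 / (2*2.7200)
= 1.6900 / 5.4400
= 0.3107

0.3107


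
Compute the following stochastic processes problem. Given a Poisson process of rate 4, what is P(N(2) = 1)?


P(N(t)=k) = (lambda*t)^k * exp(-lambda*t) / k!
lambda*t = 8
= 8^1 * exp(-8) / 1!
= 8 * 3.3546e-04 / 1
= 0.0027

0.0027


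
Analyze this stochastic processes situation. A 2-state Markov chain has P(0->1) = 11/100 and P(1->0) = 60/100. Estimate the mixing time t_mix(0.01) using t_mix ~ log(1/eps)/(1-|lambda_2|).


lambda_2 = |1 - p01 - p10| = |1 - 0.1100 - 0.6000| = 0.2900
t_mix ~ log(1/eps)/(1 - |lambda_2|)
= log(100)/(1 - 0.2900) = 4.6052/0.7100
= 6.4862

6.4862


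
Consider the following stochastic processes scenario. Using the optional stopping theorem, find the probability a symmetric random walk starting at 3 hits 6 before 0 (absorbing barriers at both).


By optional stopping theorem: E(M at tau) = M(0) = 3
P(hit 6)*6 + P(hit 0)*0 = 3
P(hit 6) = (3 - 0)/(6 - 0) = 1/2 = 0.5000

0.5000


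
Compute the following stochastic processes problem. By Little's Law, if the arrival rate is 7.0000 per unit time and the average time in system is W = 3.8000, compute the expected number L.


Little's Law: L = lambda * W
= 7.0000 * 3.8000
= 26.6000

26.6000


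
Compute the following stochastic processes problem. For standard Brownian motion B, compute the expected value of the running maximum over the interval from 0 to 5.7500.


E(max B(s)) = sqrt(2t/pi)
= sqrt(2*5.7500/pi)
= sqrt(3.6606)
= 1.9133

1.9133


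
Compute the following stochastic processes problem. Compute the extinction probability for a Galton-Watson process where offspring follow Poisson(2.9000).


Since mu = 2.9000 > 1, extinction prob q < 1.
Solve s = exp(mu*(s-1)) iteratively.
q = 0.0668

0.0668


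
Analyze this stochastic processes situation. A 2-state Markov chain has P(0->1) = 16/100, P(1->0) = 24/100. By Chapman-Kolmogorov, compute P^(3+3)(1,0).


P^6 = P^3 * P^3
Computing via matrix multiplication of the transition matrix.
Entry (1,0) of P^6 = 0.5720

0.5720


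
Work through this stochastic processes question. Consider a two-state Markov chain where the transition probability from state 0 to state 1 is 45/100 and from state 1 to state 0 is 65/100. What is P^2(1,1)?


Computing P^2 by matrix multiplication.
P = [[0.5500, 0.4500], [0.6500, 0.3500]]
After raising P to the power 2:
P^2(1,1) = 0.4150

0.4150


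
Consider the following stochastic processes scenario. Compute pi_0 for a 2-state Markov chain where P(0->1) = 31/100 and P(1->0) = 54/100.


Stationary distribution: pi_0 = p10/(p01+p10), pi_1 = p01/(p01+p10)
p01 = 0.3100, p10 = 0.5400
pi_0 = 0.6353

0.6353


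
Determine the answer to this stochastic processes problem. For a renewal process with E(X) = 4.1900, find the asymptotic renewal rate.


Long-run renewal rate = 1/E(X)
= 1/4.1900
= 0.2387

0.2387


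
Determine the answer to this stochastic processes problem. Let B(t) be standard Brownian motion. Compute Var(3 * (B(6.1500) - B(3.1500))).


Var(alpha*(B(t)-B(s))) = alpha^2 * (t-s)
= 3^2 * (6.1500 - 3.1500)
= 9 * 3.0000
= 27.0000

27.0000


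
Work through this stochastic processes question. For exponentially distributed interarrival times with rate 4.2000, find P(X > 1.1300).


P(X > t) = exp(-lambda * t)
= exp(-4.2000 * 1.1300)
= exp(-4.7460) = 0.0087

0.0087


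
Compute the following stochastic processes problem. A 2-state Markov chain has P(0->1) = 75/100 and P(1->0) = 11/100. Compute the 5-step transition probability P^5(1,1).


Computing P^5 by matrix multiplication.
P = [[0.2500, 0.7500], [0.1100, 0.8900]]
After raising P to the power 5:
P^5(1,1) = 0.8721

0.8721


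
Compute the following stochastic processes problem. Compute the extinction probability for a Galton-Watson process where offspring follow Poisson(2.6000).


Since mu = 2.6000 > 1, extinction prob q < 1.
Solve s = exp(mu*(s-1)) iteratively.
q = 0.0951

0.0951


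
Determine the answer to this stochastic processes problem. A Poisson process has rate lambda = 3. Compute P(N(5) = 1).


P(N(t)=k) = (lambda*t)^k * exp(-lambda*t) / k!
lambda*t = 15
= 15^1 * exp(-15) / 1!
= 15 * 3.0590e-07 / 1
= 4.5885e-06

4.5885e-06


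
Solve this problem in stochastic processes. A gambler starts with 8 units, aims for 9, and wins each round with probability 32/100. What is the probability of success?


Gambler's ruin formula:
r = q/p = 0.6800/0.3200 = 2.1250
P(win) = (1 - r^i)/(1 - r^N)
= (1 - 2.1250^8)/(1 - 2.1250^9)
= 0.4700

0.4700


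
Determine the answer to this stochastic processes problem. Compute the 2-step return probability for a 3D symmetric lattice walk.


P(return in 2 steps) = P(reverse first step) = 1/(2d)
= 1/6
= 0.1667

0.1667


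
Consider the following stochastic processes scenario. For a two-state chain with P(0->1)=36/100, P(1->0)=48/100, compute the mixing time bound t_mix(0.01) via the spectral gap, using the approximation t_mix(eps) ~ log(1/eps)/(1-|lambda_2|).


lambda_2 = |1 - p01 - p10| = |1 - 0.3600 - 0.4800| = 0.1600
t_mix ~ log(1/eps)/(1 - |lambda_2|)
= log(100)/(1 - 0.1600) = 4.6052/0.8400
= 5.4823

5.4823


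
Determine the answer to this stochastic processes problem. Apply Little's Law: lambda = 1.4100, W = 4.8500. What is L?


Little's Law: L = lambda * W
= 1.4100 * 4.8500
= 6.8385

6.8385


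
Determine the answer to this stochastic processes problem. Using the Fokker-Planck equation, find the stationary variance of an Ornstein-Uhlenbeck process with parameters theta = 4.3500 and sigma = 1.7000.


Stationary variance = sigma^2 / (2*theta)
= 1.7000^2 / (2*4.3500)
= 2.8900 / 8.7000
= 0.3322

0.3322


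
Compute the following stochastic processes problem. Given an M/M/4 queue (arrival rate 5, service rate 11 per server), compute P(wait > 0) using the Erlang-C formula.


a = lambda/mu = 0.4545
rho = a/c = 0.1136
Erlang-C formula applied:
C(c,a) = 0.0013

0.0013


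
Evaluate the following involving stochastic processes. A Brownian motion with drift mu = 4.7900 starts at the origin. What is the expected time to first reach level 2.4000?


Expected first passage time = a/mu
= 2.4000/4.7900
= 0.5010

0.5010


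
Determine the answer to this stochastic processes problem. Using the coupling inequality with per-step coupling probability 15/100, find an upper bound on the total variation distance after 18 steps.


TV distance bound <= (1-delta)^n
= (1 - 0.1500)^18
= 0.8500^18
= 0.0536

0.0536


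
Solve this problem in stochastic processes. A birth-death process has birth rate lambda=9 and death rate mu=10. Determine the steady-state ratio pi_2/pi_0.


For birth-death process, pi_n/pi_0 = (lambda/mu)^n
= (9/10)^2
= 0.8100

0.8100


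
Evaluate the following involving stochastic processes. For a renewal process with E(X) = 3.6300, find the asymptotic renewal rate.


Long-run renewal rate = 1/E(X)
= 1/3.6300
= 0.2755

0.2755


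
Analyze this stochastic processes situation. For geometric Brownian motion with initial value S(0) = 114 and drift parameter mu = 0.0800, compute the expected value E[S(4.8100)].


E[S(t)] = S(0) * exp(mu * t)
= 114 * exp(0.0800 * 4.8100)
= 114 * 1.4693
= 167.5025

167.5025


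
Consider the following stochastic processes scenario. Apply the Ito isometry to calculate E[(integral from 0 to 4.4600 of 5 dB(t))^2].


By Ito isometry: E[(int f dB)^2] = int f^2 dt
= 5^2 * 4.4600
= 25 * 4.4600 = 111.5000

111.5000


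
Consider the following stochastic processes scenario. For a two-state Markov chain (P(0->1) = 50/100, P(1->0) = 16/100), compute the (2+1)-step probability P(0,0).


P^3 = P^2 * P^1
Computing via matrix multiplication of the transition matrix.
Entry (0,0) of P^3 = 0.2722

0.2722


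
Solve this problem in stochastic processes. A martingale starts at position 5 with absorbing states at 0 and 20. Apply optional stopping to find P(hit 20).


By optional stopping theorem: E(M at tau) = M(0) = 5
P(hit 20)*20 + P(hit 0)*0 = 5
P(hit 20) = (5 - 0)/(20 - 0) = 1/4 = 0.2500

0.2500


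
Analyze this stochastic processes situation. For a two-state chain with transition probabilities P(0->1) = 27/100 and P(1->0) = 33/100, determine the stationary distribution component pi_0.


Stationary distribution: pi_0 = p10/(p01+p10), pi_1 = p01/(p01+p10)
p01 = 0.2700, p10 = 0.3300
pi_0 = 0.5500

0.5500


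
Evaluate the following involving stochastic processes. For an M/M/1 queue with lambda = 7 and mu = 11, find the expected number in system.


rho = 7/11 = 0.6364
L = rho/(1-rho)
= 0.6364/0.3636
= 1.7500

1.7500


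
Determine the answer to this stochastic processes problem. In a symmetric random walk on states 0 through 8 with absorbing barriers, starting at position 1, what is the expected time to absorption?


For symmetric RW on 0,...,N with absorbing barriers, E(i) = i*(N-i)
E(1) = 1 * 7 = 7

7


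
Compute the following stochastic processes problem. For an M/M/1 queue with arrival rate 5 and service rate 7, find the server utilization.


rho = lambda/mu
= 5/7
= 0.7143

0.7143


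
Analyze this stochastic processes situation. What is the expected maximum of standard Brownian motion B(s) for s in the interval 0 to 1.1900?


E(max B(s)) = sqrt(2t/pi)
= sqrt(2*1.1900/pi)
= sqrt(0.7576)
= 0.8704

0.8704


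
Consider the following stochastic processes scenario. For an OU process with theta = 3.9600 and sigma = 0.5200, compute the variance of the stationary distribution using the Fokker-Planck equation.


Stationary variance = sigma^2 / (2*theta)
= 0.5200^2 / (2*3.9600)
= 0.2704 / 7.9200
= 0.0341

0.0341


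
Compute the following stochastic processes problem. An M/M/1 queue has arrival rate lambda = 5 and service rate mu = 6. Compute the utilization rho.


rho = lambda/mu
= 5/6
= 0.8333

0.8333


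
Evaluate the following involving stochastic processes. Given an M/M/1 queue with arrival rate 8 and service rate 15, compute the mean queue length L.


rho = 8/15 = 0.5333
L = rho/(1-rho)
= 0.5333/0.4667
= 1.1429

1.1429


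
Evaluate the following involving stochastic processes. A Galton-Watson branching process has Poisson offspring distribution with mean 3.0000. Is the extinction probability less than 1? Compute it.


Since mu = 3.0000 > 1, extinction prob q < 1.
Solve s = exp(mu*(s-1)) iteratively.
q = 0.0595

0.0595


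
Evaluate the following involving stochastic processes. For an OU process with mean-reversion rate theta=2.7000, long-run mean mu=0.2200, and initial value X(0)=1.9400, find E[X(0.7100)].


E[X(t)] = mu + (X(0) - mu)*exp(-theta*t)
= 0.2200 + (1.9400 - 0.2200)*exp(-2.7000*0.7100)
= 0.2200 + 1.7200 * 0.1470
= 0.4729

0.4729


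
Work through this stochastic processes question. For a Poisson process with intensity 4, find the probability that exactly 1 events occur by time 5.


P(N(t)=k) = (lambda*t)^k * exp(-lambda*t) / k!
lambda*t = 20
= 20^1 * exp(-20) / 1!
= 20 * 2.0612e-09 / 1
= 4.1223e-08

4.1223e-08


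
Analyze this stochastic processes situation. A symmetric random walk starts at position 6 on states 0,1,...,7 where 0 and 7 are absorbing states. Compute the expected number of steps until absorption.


For symmetric RW on 0,...,N with absorbing barriers, E(i) = i*(N-i)
E(6) = 6 * 1 = 6

6


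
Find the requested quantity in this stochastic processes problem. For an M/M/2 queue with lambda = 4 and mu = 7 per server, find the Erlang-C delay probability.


a = lambda/mu = 0.5714
rho = a/c = 0.2857
Erlang-C formula applied:
C(c,a) = 0.1270

0.1270


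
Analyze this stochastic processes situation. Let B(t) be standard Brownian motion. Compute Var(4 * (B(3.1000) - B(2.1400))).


Var(alpha*(B(t)-B(s))) = alpha^2 * (t-s)
= 4^2 * (3.1000 - 2.1400)
= 16 * 0.9600
= 15.3600

15.3600


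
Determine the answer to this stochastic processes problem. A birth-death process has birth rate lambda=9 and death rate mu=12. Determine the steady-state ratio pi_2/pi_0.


For birth-death process, pi_n/pi_0 = (lambda/mu)^n
= (9/12)^2
= 0.5625

0.5625


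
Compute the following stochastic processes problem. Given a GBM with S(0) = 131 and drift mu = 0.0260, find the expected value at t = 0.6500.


E[S(t)] = S(0) * exp(mu * t)
= 131 * exp(0.0260 * 0.6500)
= 131 * 1.0170
= 133.2327

133.2327


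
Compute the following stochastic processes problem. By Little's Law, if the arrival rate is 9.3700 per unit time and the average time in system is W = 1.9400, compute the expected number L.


Little's Law: L = lambda * W
= 9.3700 * 1.9400
= 18.1778

18.1778


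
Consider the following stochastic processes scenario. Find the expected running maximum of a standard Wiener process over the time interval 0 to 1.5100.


E(max B(s)) = sqrt(2t/pi)
= sqrt(2*1.5100/pi)
= sqrt(0.9613)
= 0.9805

0.9805


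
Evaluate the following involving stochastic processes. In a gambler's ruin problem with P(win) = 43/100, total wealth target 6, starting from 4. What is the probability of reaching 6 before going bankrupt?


Gambler's ruin formula:
r = q/p = 0.5700/0.4300 = 1.3256
P(win) = (1 - r^i)/(1 - r^N)
= (1 - 1.3256^4)/(1 - 1.3256^6)
= 0.4717

0.4717


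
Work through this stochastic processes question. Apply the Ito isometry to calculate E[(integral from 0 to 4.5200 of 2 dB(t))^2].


By Ito isometry: E[(int f dB)^2] = int f^2 dt
= 2^2 * 4.5200
= 4 * 4.5200 = 18.0800

18.0800


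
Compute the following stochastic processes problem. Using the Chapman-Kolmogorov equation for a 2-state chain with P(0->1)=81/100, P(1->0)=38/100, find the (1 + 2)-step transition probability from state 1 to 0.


P^3 = P^1 * P^2
Computing via matrix multiplication of the transition matrix.
Entry (1,0) of P^3 = 0.3215

0.3215


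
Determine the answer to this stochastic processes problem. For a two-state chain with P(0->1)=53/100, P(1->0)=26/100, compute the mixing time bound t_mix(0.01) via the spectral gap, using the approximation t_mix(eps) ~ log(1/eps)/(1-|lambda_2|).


lambda_2 = |1 - p01 - p10| = |1 - 0.5300 - 0.2600| = 0.2100
t_mix ~ log(1/eps)/(1 - |lambda_2|)
= log(100)/(1 - 0.2100) = 4.6052/0.7900
= 5.8293

5.8293


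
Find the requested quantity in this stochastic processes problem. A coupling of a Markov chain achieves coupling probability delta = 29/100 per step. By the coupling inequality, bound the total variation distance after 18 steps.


TV distance bound <= (1-delta)^n
= (1 - 0.2900)^18
= 0.7100^18
= 0.0021

0.0021


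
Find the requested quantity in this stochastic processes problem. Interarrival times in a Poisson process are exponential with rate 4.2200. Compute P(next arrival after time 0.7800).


P(X > t) = exp(-lambda * t)
= exp(-4.2200 * 0.7800)
= exp(-3.2916) = 0.0372

0.0372


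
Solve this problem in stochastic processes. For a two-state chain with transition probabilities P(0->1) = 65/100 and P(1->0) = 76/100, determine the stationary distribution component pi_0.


Stationary distribution: pi_0 = p10/(p01+p10), pi_1 = p01/(p01+p10)
p01 = 0.6500, p10 = 0.7600
pi_0 = 0.5390

0.5390
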